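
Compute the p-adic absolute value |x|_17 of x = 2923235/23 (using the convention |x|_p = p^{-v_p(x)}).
|2923235/23|_17 = 1/83521

Step 1 — compute v_17(x) by factoring powers of 17 out of the numerator and denominator: v_17(2923235/23) = 4. Step 2 — apply |x|_p = p^{-v_p(x)} = 17^{-4} = 1/83521.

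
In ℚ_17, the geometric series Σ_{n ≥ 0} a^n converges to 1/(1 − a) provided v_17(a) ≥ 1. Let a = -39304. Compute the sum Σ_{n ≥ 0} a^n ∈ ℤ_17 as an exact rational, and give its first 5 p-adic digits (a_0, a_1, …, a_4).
Σ a^n = 1/(1 − a) = 1/39305;  first 5 digits = (1, 0, 0, 9, 16)

v_17(a) = 3 ≥ 1, so the series converges in ℤ_17 to 1/(1 − a) = 1/(1 − (-39304)) = 1/39305. Expand this rational in ℤ_17: compute digits iteratively via d_i = x_i mod 17, x_{i+1} = (x_i − d_i)/17. The first 5 digits are (1, 0, 0, 9, 16).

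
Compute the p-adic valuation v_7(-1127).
v_7(-1127) = 2

v_7(n) is the largest exponent k such that 7^k divides n. Factor out: -1127 = -7^2 · 23. (Sign doesn't affect v_p.) So v_7(-1127) = 2.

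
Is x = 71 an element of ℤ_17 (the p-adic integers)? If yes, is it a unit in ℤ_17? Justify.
x ∈ ℤ_17^× (unit); v_17(x) = 0

ℤ_17 = {x ∈ ℚ_17 : v_17(x) ≥ 0} and ℤ_17^× = {x ∈ ℤ_17 : v_17(x) = 0}. Here v_17(71) = v_17(num) − v_17(den) = 0; compare against these criteria.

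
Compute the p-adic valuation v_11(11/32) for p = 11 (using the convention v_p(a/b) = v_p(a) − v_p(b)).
v_11(11/32) = 1

Factor powers of 11 from the numerator and denominator of the reduced fraction: 11 = 11^1 · 1 and 32 = 11^0 · 32. Apply v_p(a/b) = v_p(a) − v_p(b): v_11(11/32) = 1 − 0 = 1.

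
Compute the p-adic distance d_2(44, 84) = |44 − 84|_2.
d_2(44, 84) = 1/8

Step 1 — x − y = 44 − 84 = -40. Step 2 — v_2(-40) = 3 (factor: -40 = −(2^3 · 5); the sign does not affect v_p). Step 3 — |x − y|_2 = 2^{-3} = 1/8.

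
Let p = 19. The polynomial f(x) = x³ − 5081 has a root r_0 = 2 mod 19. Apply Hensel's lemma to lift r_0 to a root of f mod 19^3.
r_2 = 876 (mod 6859)

Hensel: r_{i+1} = r_i − f(r_i)/f′(r_i) mod 19^{i+2}, where f′(x) = 3x². Iterate:
  r_0 = 2 (mod 19)
  r_1 = 154 (mod 361)
  r_2 = 876 (mod 6859)
Final: r = 876 with f(r) ≡ 0 mod 19^3.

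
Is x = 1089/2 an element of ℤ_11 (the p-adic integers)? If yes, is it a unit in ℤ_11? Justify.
x ∈ ℤ_11 but not a unit; v_11(x) = 2 > 0

ℤ_11 = {x ∈ ℚ_11 : v_11(x) ≥ 0} and ℤ_11^× = {x ∈ ℤ_11 : v_11(x) = 0}. Here v_11(1089/2) = v_11(num) − v_11(den) = 2; compare against these criteria.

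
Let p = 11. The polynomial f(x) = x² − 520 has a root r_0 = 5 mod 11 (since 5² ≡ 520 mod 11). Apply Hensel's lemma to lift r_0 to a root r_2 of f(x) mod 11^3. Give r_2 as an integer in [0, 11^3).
r_2 = 841 (mod 1331)

Hensel's recurrence: r_{i+1} = r_i − f(r_i)·(f′(r_i))^{-1} mod 11^{i+2}, with f′(x) = 2x. Iterate:
  r_0 = 5 (mod 11)
  r_1 = 115 (mod 121)
  r_2 = 841 (mod 1331)
Final: r_2 = 841, and one checks f(r_2) ≡ 0 mod 11^3.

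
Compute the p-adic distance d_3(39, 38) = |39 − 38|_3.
d_3(39, 38) = 1

Step 1 — x − y = 39 − 38 = 1. Step 2 — v_3(1) = 0 (factor: 1 = (3^0 · 1); the sign does not affect v_p). Step 3 — |x − y|_3 = 3^{0} = 1.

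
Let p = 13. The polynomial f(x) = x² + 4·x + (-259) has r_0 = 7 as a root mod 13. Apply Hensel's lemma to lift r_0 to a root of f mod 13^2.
r_1 = 111 (mod 169)

Hensel: r_{i+1} = r_i − f(r_i)·(f′(r_i))^{-1} mod 13^{i+2}, f′(x) = 2x + 4. Iterate:
  r_0 = 7 (mod 13)
  r_1 = 111 (mod 169)
Final: r = 111 satisfies f(r) ≡ 0 mod 13^2.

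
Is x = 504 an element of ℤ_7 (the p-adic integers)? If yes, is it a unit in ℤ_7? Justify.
x ∈ ℤ_7 but not a unit; v_7(x) = 1 > 0

ℤ_7 = {x ∈ ℚ_7 : v_7(x) ≥ 0} and ℤ_7^× = {x ∈ ℤ_7 : v_7(x) = 0}. Here v_7(504) = v_7(num) − v_7(den) = 1; compare against these criteria.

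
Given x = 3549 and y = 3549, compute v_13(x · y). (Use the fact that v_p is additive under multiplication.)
v_13(12595401) = 4

v_p(x) = 2 (factor: 3549 = 13^2 · 21); v_p(y) = 2 (factor: 3549 = 13^2 · 21). Additivity: v_p(xy) = v_p(x) + v_p(y) = 2 + 2 = 4. (Direct check: xy = 12595401 = 13^4 · (441).)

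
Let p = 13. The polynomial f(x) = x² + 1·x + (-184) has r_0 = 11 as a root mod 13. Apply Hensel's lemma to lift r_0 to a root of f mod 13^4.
r_3 = 5965 (mod 28561)

Hensel: r_{i+1} = r_i − f(r_i)·(f′(r_i))^{-1} mod 13^{i+2}, f′(x) = 2x + 1. Iterate:
  r_0 = 11 (mod 13)
  r_1 = 50 (mod 169)
  r_2 = 1571 (mod 2197)
  r_3 = 5965 (mod 28561)
Final: r = 5965 satisfies f(r) ≡ 0 mod 13^4.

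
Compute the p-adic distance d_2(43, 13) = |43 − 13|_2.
d_2(43, 13) = 1/2

Step 1 — x − y = 43 − 13 = 30. Step 2 — v_2(30) = 1 (factor: 30 = (2^1 · 15); the sign does not affect v_p). Step 3 — |x − y|_2 = 2^{-1} = 1/2.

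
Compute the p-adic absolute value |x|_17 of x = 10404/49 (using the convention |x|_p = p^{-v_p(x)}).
|10404/49|_17 = 1/289

Step 1 — compute v_17(x) by factoring powers of 17 out of the numerator and denominator: v_17(10404/49) = 2. Step 2 — apply |x|_p = p^{-v_p(x)} = 17^{-2} = 1/289.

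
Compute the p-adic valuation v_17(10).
v_17(10) = 0

v_17(n) is the largest exponent k such that 17^k divides n. Factor out: 10 = 17^0 · 10. (Sign doesn't affect v_p.) So v_17(10) = 0.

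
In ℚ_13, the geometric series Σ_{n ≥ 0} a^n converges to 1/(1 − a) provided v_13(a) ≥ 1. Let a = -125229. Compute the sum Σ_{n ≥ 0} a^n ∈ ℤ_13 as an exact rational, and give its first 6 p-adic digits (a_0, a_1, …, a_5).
Σ a^n = 1/(1 − a) = 1/125230;  first 6 digits = (1, 0, 0, 8, 8, 12)

v_13(a) = 3 ≥ 1, so the series converges in ℤ_13 to 1/(1 − a) = 1/(1 − (-125229)) = 1/125230. Expand this rational in ℤ_13: compute digits iteratively via d_i = x_i mod 13, x_{i+1} = (x_i − d_i)/13. The first 6 digits are (1, 0, 0, 8, 8, 12).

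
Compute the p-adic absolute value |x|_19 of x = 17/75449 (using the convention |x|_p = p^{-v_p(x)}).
|17/75449|_19 = 6859

Step 1 — compute v_19(x) by factoring powers of 19 out of the numerator and denominator: v_19(17/75449) = -3. Step 2 — apply |x|_p = p^{-v_p(x)} = 19^{3} = 6859.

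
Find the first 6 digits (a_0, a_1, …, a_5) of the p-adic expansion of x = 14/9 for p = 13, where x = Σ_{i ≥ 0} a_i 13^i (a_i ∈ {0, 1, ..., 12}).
(a_0, …, a_5) = (3, 10, 5, 1, 10, 5)

v_13(14/9) = 0 (numerator and denominator both coprime to 13), so x ∈ ℤ_13^×. Compute digits iteratively via a_i = x_i mod 13, x_{i+1} = (x_i − a_i)/13, with x_0 = x:
  x_0 = 14/9;  a_0 = 3;  x_1 = (x_0 − 3)/13 = -1/9
  x_1 = -1/9;  a_1 = 10;  x_2 = (x_1 − 10)/13 = -7/9
  x_2 = -7/9;  a_2 = 5;  x_3 = (x_2 − 5)/13 = -4/9
  x_3 = -4/9;  a_3 = 1;  x_4 = (x_3 − 1)/13 = -1/9
  x_4 = -1/9;  a_4 = 10;  x_5 = (x_4 − 10)/13 = -7/9
  x_5 = -7/9;  a_5 = 5;  x_6 = (x_5 − 5)/13 = -4/9
Digits: (3, 10, 5, 1, 10, 5).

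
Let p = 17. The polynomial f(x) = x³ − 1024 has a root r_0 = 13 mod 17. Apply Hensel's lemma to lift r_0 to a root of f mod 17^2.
r_1 = 115 (mod 289)

Hensel: r_{i+1} = r_i − f(r_i)/f′(r_i) mod 17^{i+2}, where f′(x) = 3x². Iterate:
  r_0 = 13 (mod 17)
  r_1 = 115 (mod 289)
Final: r = 115 with f(r) ≡ 0 mod 17^2.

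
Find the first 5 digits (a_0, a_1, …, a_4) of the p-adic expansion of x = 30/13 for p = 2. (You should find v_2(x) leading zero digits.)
(a_0, …, a_4) = (0, 1, 1, 0, 1)

v_2(30/13) = 1, so a_0 = ... = a_0 = 0. Factor out: x = 2^1 · u with u = 15/13 a unit in ℤ_2. Expand u iteratively via a_{v+i} = u_i mod 2, u_{i+1} = (u_i − a_{v+i})/2:
  u_0 = 15/13;  a_1 = 1;  u_1 = (u_0 − 1)/2 = 1/13
  u_1 = 1/13;  a_2 = 1;  u_2 = (u_1 − 1)/2 = -6/13
  u_2 = -6/13;  a_3 = 0;  u_3 = (u_2 − 0)/2 = -3/13
  u_3 = -3/13;  a_4 = 1;  u_4 = (u_3 − 1)/2 = -8/13
Digits: (0, 1, 1, 0, 1).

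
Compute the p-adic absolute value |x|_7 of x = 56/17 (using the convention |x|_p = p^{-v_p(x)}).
|56/17|_7 = 1/7

Step 1 — compute v_7(x) by factoring powers of 7 out of the numerator and denominator: v_7(56/17) = 1. Step 2 — apply |x|_p = p^{-v_p(x)} = 7^{-1} = 1/7.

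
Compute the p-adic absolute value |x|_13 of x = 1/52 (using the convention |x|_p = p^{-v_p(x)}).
|1/52|_13 = 13

Step 1 — compute v_13(x) by factoring powers of 13 out of the numerator and denominator: v_13(1/52) = -1. Step 2 — apply |x|_p = p^{-v_p(x)} = 13^{1} = 13.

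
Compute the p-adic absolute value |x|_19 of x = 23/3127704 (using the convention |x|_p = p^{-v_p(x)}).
|23/3127704|_19 = 130321

Step 1 — compute v_19(x) by factoring powers of 19 out of the numerator and denominator: v_19(23/3127704) = -4. Step 2 — apply |x|_p = p^{-v_p(x)} = 19^{4} = 130321.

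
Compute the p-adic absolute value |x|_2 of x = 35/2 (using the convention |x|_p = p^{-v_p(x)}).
|35/2|_2 = 2

Step 1 — compute v_2(x) by factoring powers of 2 out of the numerator and denominator: v_2(35/2) = -1. Step 2 — apply |x|_p = p^{-v_p(x)} = 2^{1} = 2.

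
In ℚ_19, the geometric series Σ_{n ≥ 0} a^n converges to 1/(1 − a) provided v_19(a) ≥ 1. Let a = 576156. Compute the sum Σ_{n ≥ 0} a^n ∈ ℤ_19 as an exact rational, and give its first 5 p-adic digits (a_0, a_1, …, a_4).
Σ a^n = 1/(1 − a) = -1/576155;  first 5 digits = (1, 0, 0, 8, 4)

v_19(a) = 3 ≥ 1, so the series converges in ℤ_19 to 1/(1 − a) = 1/(1 − 576156) = -1/576155. Expand this rational in ℤ_19: compute digits iteratively via d_i = x_i mod 19, x_{i+1} = (x_i − d_i)/19. The first 5 digits are (1, 0, 0, 8, 4).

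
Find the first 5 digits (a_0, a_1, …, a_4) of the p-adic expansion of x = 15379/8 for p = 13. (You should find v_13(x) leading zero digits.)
(a_0, …, a_4) = (0, 0, 0, 9, 1)

v_13(15379/8) = 3, so a_0 = ... = a_2 = 0. Factor out: x = 13^3 · u with u = 7/8 a unit in ℤ_13. Expand u iteratively via a_{v+i} = u_i mod 13, u_{i+1} = (u_i − a_{v+i})/13:
  u_0 = 7/8;  a_3 = 9;  u_1 = (u_0 − 9)/13 = -5/8
  u_1 = -5/8;  a_4 = 1;  u_2 = (u_1 − 1)/13 = -1/8
Digits: (0, 0, 0, 9, 1).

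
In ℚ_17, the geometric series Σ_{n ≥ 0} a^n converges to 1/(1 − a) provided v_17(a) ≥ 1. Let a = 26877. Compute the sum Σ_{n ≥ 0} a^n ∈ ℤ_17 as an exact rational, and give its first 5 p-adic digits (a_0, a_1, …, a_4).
Σ a^n = 1/(1 − a) = -1/26876;  first 5 digits = (1, 0, 8, 5, 13)

v_17(a) = 2 ≥ 1, so the series converges in ℤ_17 to 1/(1 − a) = 1/(1 − 26877) = -1/26876. Expand this rational in ℤ_17: compute digits iteratively via d_i = x_i mod 17, x_{i+1} = (x_i − d_i)/17. The first 5 digits are (1, 0, 8, 5, 13).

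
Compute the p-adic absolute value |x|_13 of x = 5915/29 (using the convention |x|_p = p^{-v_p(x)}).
|5915/29|_13 = 1/169

Step 1 — compute v_13(x) by factoring powers of 13 out of the numerator and denominator: v_13(5915/29) = 2. Step 2 — apply |x|_p = p^{-v_p(x)} = 13^{-2} = 1/169.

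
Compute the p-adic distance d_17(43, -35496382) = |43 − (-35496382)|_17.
d_17(43, -35496382) = 1/1419857

Step 1 — x − y = 43 − (-35496382) = 35496425. Step 2 — v_17(35496425) = 5 (factor: 35496425 = (17^5 · 25); the sign does not affect v_p). Step 3 — |x − y|_17 = 17^{-5} = 1/1419857.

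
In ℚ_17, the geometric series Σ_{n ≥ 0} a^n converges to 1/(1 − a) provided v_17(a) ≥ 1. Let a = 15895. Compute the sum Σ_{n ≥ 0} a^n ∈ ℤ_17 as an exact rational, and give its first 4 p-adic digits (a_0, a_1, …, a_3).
Σ a^n = 1/(1 − a) = -1/15894;  first 4 digits = (1, 0, 4, 3)

v_17(a) = 2 ≥ 1, so the series converges in ℤ_17 to 1/(1 − a) = 1/(1 − 15895) = -1/15894. Expand this rational in ℤ_17: compute digits iteratively via d_i = x_i mod 17, x_{i+1} = (x_i − d_i)/17. The first 4 digits are (1, 0, 4, 3).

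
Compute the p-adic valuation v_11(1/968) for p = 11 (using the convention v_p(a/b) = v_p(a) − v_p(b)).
v_11(1/968) = -2

Factor powers of 11 from the numerator and denominator of the reduced fraction: 1 = 11^0 · 1 and 968 = 11^2 · 8. Apply v_p(a/b) = v_p(a) − v_p(b): v_11(1/968) = 0 − 2 = -2.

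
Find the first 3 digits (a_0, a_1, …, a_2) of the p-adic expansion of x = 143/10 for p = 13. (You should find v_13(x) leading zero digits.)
(a_0, …, a_2) = (0, 5, 1)

v_13(143/10) = 1, so a_0 = ... = a_0 = 0. Factor out: x = 13^1 · u with u = 11/10 a unit in ℤ_13. Expand u iteratively via a_{v+i} = u_i mod 13, u_{i+1} = (u_i − a_{v+i})/13:
  u_0 = 11/10;  a_1 = 5;  u_1 = (u_0 − 5)/13 = -3/10
  u_1 = -3/10;  a_2 = 1;  u_2 = (u_1 − 1)/13 = -1/10
Digits: (0, 5, 1).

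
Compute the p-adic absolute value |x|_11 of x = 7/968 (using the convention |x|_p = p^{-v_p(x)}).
|7/968|_11 = 121

Step 1 — compute v_11(x) by factoring powers of 11 out of the numerator and denominator: v_11(7/968) = -2. Step 2 — apply |x|_p = p^{-v_p(x)} = 11^{2} = 121.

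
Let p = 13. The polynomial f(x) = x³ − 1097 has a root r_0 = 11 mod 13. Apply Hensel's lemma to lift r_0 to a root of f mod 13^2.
r_1 = 76 (mod 169)

Hensel: r_{i+1} = r_i − f(r_i)/f′(r_i) mod 13^{i+2}, where f′(x) = 3x². Iterate:
  r_0 = 11 (mod 13)
  r_1 = 76 (mod 169)
Final: r = 76 with f(r) ≡ 0 mod 13^2.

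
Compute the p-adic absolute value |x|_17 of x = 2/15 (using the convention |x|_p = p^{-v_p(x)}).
|2/15|_17 = 1

Step 1 — compute v_17(x) by factoring powers of 17 out of the numerator and denominator: v_17(2/15) = 0. Step 2 — apply |x|_p = p^{-v_p(x)} = 17^{0} = 1.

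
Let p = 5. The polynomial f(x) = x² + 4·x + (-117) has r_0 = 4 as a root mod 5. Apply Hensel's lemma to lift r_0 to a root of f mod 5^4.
r_3 = 9 (mod 625)

Hensel: r_{i+1} = r_i − f(r_i)·(f′(r_i))^{-1} mod 5^{i+2}, f′(x) = 2x + 4. Iterate:
  r_0 = 4 (mod 5)
  r_1 = 9 (mod 25)
  r_2 = 9 (mod 125)
  r_3 = 9 (mod 625)
Final: r = 9 satisfies f(r) ≡ 0 mod 5^4.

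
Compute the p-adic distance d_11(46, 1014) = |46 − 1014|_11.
d_11(46, 1014) = 1/121

Step 1 — x − y = 46 − 1014 = -968. Step 2 — v_11(-968) = 2 (factor: -968 = −(11^2 · 8); the sign does not affect v_p). Step 3 — |x − y|_11 = 11^{-2} = 1/121.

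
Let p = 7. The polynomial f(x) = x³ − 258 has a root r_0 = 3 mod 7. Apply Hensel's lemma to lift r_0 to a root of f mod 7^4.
r_3 = 1928 (mod 2401)

Hensel: r_{i+1} = r_i − f(r_i)/f′(r_i) mod 7^{i+2}, where f′(x) = 3x². Iterate:
  r_0 = 3 (mod 7)
  r_1 = 17 (mod 49)
  r_2 = 213 (mod 343)
  r_3 = 1928 (mod 2401)
Final: r = 1928 with f(r) ≡ 0 mod 7^4.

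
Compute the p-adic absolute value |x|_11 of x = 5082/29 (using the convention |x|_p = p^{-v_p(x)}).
|5082/29|_11 = 1/121

Step 1 — compute v_11(x) by factoring powers of 11 out of the numerator and denominator: v_11(5082/29) = 2. Step 2 — apply |x|_p = p^{-v_p(x)} = 11^{-2} = 1/121.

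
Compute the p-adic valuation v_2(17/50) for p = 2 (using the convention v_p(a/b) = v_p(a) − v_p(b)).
v_2(17/50) = -1

Factor powers of 2 from the numerator and denominator of the reduced fraction: 17 = 2^0 · 17 and 50 = 2^1 · 25. Apply v_p(a/b) = v_p(a) − v_p(b): v_2(17/50) = 0 − 1 = -1.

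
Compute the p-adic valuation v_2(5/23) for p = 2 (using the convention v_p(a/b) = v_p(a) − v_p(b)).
v_2(5/23) = 0

Factor powers of 2 from the numerator and denominator of the reduced fraction: 5 = 2^0 · 5 and 23 = 2^0 · 23. Apply v_p(a/b) = v_p(a) − v_p(b): v_2(5/23) = 0 − 0 = 0.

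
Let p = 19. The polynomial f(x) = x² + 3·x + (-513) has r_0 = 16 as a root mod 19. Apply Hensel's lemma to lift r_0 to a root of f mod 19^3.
r_2 = 2714 (mod 6859)

Hensel: r_{i+1} = r_i − f(r_i)·(f′(r_i))^{-1} mod 19^{i+2}, f′(x) = 2x + 3. Iterate:
  r_0 = 16 (mod 19)
  r_1 = 187 (mod 361)
  r_2 = 2714 (mod 6859)
Final: r = 2714 satisfies f(r) ≡ 0 mod 19^3.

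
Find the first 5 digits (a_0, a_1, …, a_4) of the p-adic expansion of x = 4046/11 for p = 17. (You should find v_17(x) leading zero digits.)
(a_0, …, a_4) = (0, 0, 9, 15, 13)

v_17(4046/11) = 2, so a_0 = ... = a_1 = 0. Factor out: x = 17^2 · u with u = 14/11 a unit in ℤ_17. Expand u iteratively via a_{v+i} = u_i mod 17, u_{i+1} = (u_i − a_{v+i})/17:
  u_0 = 14/11;  a_2 = 9;  u_1 = (u_0 − 9)/17 = -5/11
  u_1 = -5/11;  a_3 = 15;  u_2 = (u_1 − 15)/17 = -10/11
  u_2 = -10/11;  a_4 = 13;  u_3 = (u_2 − 13)/17 = -9/11
Digits: (0, 0, 9, 15, 13).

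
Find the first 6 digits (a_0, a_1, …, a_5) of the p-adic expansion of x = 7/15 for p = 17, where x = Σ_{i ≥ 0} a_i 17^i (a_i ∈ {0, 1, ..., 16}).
(a_0, …, a_5) = (5, 2, 1, 9, 4, 2)

v_17(7/15) = 0 (numerator and denominator both coprime to 17), so x ∈ ℤ_17^×. Compute digits iteratively via a_i = x_i mod 17, x_{i+1} = (x_i − a_i)/17, with x_0 = x:
  x_0 = 7/15;  a_0 = 5;  x_1 = (x_0 − 5)/17 = -4/15
  x_1 = -4/15;  a_1 = 2;  x_2 = (x_1 − 2)/17 = -2/15
  x_2 = -2/15;  a_2 = 1;  x_3 = (x_2 − 1)/17 = -1/15
  x_3 = -1/15;  a_3 = 9;  x_4 = (x_3 − 9)/17 = -8/15
  x_4 = -8/15;  a_4 = 4;  x_5 = (x_4 − 4)/17 = -4/15
  x_5 = -4/15;  a_5 = 2;  x_6 = (x_5 − 2)/17 = -2/15
Digits: (5, 2, 1, 9, 4, 2).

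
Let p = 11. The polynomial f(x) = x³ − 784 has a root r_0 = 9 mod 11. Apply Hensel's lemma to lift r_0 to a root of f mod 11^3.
r_2 = 911 (mod 1331)

Hensel: r_{i+1} = r_i − f(r_i)/f′(r_i) mod 11^{i+2}, where f′(x) = 3x². Iterate:
  r_0 = 9 (mod 11)
  r_1 = 64 (mod 121)
  r_2 = 911 (mod 1331)
Final: r = 911 with f(r) ≡ 0 mod 11^3.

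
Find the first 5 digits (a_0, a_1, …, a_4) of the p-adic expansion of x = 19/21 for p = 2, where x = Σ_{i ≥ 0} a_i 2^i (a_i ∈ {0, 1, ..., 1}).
(a_0, …, a_4) = (1, 1, 1, 0, 0)

v_2(19/21) = 0 (numerator and denominator both coprime to 2), so x ∈ ℤ_2^×. Compute digits iteratively via a_i = x_i mod 2, x_{i+1} = (x_i − a_i)/2, with x_0 = x:
  x_0 = 19/21;  a_0 = 1;  x_1 = (x_0 − 1)/2 = -1/21
  x_1 = -1/21;  a_1 = 1;  x_2 = (x_1 − 1)/2 = -11/21
  x_2 = -11/21;  a_2 = 1;  x_3 = (x_2 − 1)/2 = -16/21
  x_3 = -16/21;  a_3 = 0;  x_4 = (x_3 − 0)/2 = -8/21
  x_4 = -8/21;  a_4 = 0;  x_5 = (x_4 − 0)/2 = -4/21
Digits: (1, 1, 1, 0, 0).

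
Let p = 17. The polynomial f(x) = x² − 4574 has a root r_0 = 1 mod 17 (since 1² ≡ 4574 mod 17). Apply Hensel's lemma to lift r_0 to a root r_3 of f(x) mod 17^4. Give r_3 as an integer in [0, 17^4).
r_3 = 78728 (mod 83521)

Hensel's recurrence: r_{i+1} = r_i − f(r_i)·(f′(r_i))^{-1} mod 17^{i+2}, with f′(x) = 2x. Iterate:
  r_0 = 1 (mod 17)
  r_1 = 120 (mod 289)
  r_2 = 120 (mod 4913)
  r_3 = 78728 (mod 83521)
Final: r_3 = 78728, and one checks f(r_3) ≡ 0 mod 17^4.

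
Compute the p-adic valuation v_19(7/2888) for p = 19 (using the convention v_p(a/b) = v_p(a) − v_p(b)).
v_19(7/2888) = -2

Factor powers of 19 from the numerator and denominator of the reduced fraction: 7 = 19^0 · 7 and 2888 = 19^2 · 8. Apply v_p(a/b) = v_p(a) − v_p(b): v_19(7/2888) = 0 − 2 = -2.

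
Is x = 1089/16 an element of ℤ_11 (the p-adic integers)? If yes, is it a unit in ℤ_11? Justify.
x ∈ ℤ_11 but not a unit; v_11(x) = 2 > 0

ℤ_11 = {x ∈ ℚ_11 : v_11(x) ≥ 0} and ℤ_11^× = {x ∈ ℤ_11 : v_11(x) = 0}. Here v_11(1089/16) = v_11(num) − v_11(den) = 2; compare against these criteria.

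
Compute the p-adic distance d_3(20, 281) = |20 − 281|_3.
d_3(20, 281) = 1/9

Step 1 — x − y = 20 − 281 = -261. Step 2 — v_3(-261) = 2 (factor: -261 = −(3^2 · 29); the sign does not affect v_p). Step 3 — |x − y|_3 = 3^{-2} = 1/9.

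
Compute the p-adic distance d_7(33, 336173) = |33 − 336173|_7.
d_7(33, 336173) = 1/16807

Step 1 — x − y = 33 − 336173 = -336140. Step 2 — v_7(-336140) = 5 (factor: -336140 = −(7^5 · 20); the sign does not affect v_p). Step 3 — |x − y|_7 = 7^{-5} = 1/16807.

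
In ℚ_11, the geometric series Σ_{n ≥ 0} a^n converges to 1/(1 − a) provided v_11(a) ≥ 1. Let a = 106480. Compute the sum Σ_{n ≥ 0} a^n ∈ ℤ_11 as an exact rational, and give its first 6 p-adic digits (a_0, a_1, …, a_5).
Σ a^n = 1/(1 − a) = -1/106479;  first 6 digits = (1, 0, 0, 3, 7, 0)

v_11(a) = 3 ≥ 1, so the series converges in ℤ_11 to 1/(1 − a) = 1/(1 − 106480) = -1/106479. Expand this rational in ℤ_11: compute digits iteratively via d_i = x_i mod 11, x_{i+1} = (x_i − d_i)/11. The first 6 digits are (1, 0, 0, 3, 7, 0).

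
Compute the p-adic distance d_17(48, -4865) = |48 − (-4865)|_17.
d_17(48, -4865) = 1/4913

Step 1 — x − y = 48 − (-4865) = 4913. Step 2 — v_17(4913) = 3 (factor: 4913 = (17^3 · 1); the sign does not affect v_p). Step 3 — |x − y|_17 = 17^{-3} = 1/4913.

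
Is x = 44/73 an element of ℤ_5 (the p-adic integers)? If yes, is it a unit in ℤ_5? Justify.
x ∈ ℤ_5^× (unit); v_5(x) = 0

ℤ_5 = {x ∈ ℚ_5 : v_5(x) ≥ 0} and ℤ_5^× = {x ∈ ℤ_5 : v_5(x) = 0}. Here v_5(44/73) = v_5(num) − v_5(den) = 0; compare against these criteria.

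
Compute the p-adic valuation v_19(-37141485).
v_19(-37141485) = 5

v_19(n) is the largest exponent k such that 19^k divides n. Factor out: -37141485 = -19^5 · 15. (Sign doesn't affect v_p.) So v_19(-37141485) = 5.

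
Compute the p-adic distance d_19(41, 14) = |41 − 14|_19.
d_19(41, 14) = 1

Step 1 — x − y = 41 − 14 = 27. Step 2 — v_19(27) = 0 (factor: 27 = (19^0 · 27); the sign does not affect v_p). Step 3 — |x − y|_19 = 19^{0} = 1.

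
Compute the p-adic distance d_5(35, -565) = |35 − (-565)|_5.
d_5(35, -565) = 1/25

Step 1 — x − y = 35 − (-565) = 600. Step 2 — v_5(600) = 2 (factor: 600 = (5^2 · 24); the sign does not affect v_p). Step 3 — |x − y|_5 = 5^{-2} = 1/25.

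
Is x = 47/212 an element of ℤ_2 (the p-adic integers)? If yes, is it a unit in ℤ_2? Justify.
x ∉ ℤ_2 (v_2(x) = -2 < 0)

ℤ_2 = {x ∈ ℚ_2 : v_2(x) ≥ 0} and ℤ_2^× = {x ∈ ℤ_2 : v_2(x) = 0}. Here v_2(47/212) = v_2(num) − v_2(den) = -2; compare against these criteria.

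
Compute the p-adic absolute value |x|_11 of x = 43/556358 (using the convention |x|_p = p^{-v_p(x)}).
|43/556358|_11 = 14641

Step 1 — compute v_11(x) by factoring powers of 11 out of the numerator and denominator: v_11(43/556358) = -4. Step 2 — apply |x|_p = p^{-v_p(x)} = 11^{4} = 14641.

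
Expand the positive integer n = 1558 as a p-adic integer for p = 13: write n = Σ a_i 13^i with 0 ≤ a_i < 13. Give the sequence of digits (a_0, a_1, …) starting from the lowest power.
(a_0, a_1, …) = (11, 2, 9)

Repeated division by 13 gives the digits low-to-high: 1558 = 11 + 2·13^1 + 9·13^2. Digit sequence: (11, 2, 9).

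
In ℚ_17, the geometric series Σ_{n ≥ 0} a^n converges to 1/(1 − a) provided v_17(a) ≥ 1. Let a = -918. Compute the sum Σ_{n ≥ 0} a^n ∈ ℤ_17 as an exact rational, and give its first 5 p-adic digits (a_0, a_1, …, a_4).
Σ a^n = 1/(1 − a) = 1/919;  first 5 digits = (1, 14, 5, 8, 8)

v_17(a) = 1 ≥ 1, so the series converges in ℤ_17 to 1/(1 − a) = 1/(1 − (-918)) = 1/919. Expand this rational in ℤ_17: compute digits iteratively via d_i = x_i mod 17, x_{i+1} = (x_i − d_i)/17. The first 5 digits are (1, 14, 5, 8, 8).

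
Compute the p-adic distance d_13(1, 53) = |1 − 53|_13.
d_13(1, 53) = 1/13

Step 1 — x − y = 1 − 53 = -52. Step 2 — v_13(-52) = 1 (factor: -52 = −(13^1 · 4); the sign does not affect v_p). Step 3 — |x − y|_13 = 13^{-1} = 1/13.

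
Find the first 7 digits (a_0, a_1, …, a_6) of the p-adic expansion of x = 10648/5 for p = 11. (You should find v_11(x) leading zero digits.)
(a_0, …, a_6) = (0, 0, 0, 6, 4, 4, 4)

v_11(10648/5) = 3, so a_0 = ... = a_2 = 0. Factor out: x = 11^3 · u with u = 8/5 a unit in ℤ_11. Expand u iteratively via a_{v+i} = u_i mod 11, u_{i+1} = (u_i − a_{v+i})/11:
  u_0 = 8/5;  a_3 = 6;  u_1 = (u_0 − 6)/11 = -2/5
  u_1 = -2/5;  a_4 = 4;  u_2 = (u_1 − 4)/11 = -2/5
  u_2 = -2/5;  a_5 = 4;  u_3 = (u_2 − 4)/11 = -2/5
  u_3 = -2/5;  a_6 = 4;  u_4 = (u_3 − 4)/11 = -2/5
Digits: (0, 0, 0, 6, 4, 4, 4).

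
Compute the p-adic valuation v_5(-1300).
v_5(-1300) = 2

v_5(n) is the largest exponent k such that 5^k divides n. Factor out: -1300 = -5^2 · 52. (Sign doesn't affect v_p.) So v_5(-1300) = 2.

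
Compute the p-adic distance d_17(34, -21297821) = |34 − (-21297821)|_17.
d_17(34, -21297821) = 1/1419857

Step 1 — x − y = 34 − (-21297821) = 21297855. Step 2 — v_17(21297855) = 5 (factor: 21297855 = (17^5 · 15); the sign does not affect v_p). Step 3 — |x − y|_17 = 17^{-5} = 1/1419857.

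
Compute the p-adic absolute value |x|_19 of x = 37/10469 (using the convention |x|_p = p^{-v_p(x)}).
|37/10469|_19 = 361

Step 1 — compute v_19(x) by factoring powers of 19 out of the numerator and denominator: v_19(37/10469) = -2. Step 2 — apply |x|_p = p^{-v_p(x)} = 19^{2} = 361.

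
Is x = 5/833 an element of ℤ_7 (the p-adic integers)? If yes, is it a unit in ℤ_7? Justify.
x ∉ ℤ_7 (v_7(x) = -2 < 0)

ℤ_7 = {x ∈ ℚ_7 : v_7(x) ≥ 0} and ℤ_7^× = {x ∈ ℤ_7 : v_7(x) = 0}. Here v_7(5/833) = v_7(num) − v_7(den) = -2; compare against these criteria.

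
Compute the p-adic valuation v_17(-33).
v_17(-33) = 0

v_17(n) is the largest exponent k such that 17^k divides n. Factor out: -33 = -17^0 · 33. (Sign doesn't affect v_p.) So v_17(-33) = 0.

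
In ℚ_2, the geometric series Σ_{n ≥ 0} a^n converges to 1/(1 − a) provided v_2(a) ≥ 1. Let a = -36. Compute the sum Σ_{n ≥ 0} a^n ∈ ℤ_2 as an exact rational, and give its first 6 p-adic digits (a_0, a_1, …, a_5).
Σ a^n = 1/(1 − a) = 1/37;  first 6 digits = (1, 0, 1, 1, 0, 1)

v_2(a) = 2 ≥ 1, so the series converges in ℤ_2 to 1/(1 − a) = 1/(1 − (-36)) = 1/37. Expand this rational in ℤ_2: compute digits iteratively via d_i = x_i mod 2, x_{i+1} = (x_i − d_i)/2. The first 6 digits are (1, 0, 1, 1, 0, 1).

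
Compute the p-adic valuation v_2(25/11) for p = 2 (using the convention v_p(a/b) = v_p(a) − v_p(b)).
v_2(25/11) = 0

Factor powers of 2 from the numerator and denominator of the reduced fraction: 25 = 2^0 · 25 and 11 = 2^0 · 11. Apply v_p(a/b) = v_p(a) − v_p(b): v_2(25/11) = 0 − 0 = 0.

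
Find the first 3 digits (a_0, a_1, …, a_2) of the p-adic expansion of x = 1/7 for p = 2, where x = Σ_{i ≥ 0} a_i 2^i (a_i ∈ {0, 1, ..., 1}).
(a_0, …, a_2) = (1, 1, 1)

v_2(1/7) = 0 (numerator and denominator both coprime to 2), so x ∈ ℤ_2^×. Compute digits iteratively via a_i = x_i mod 2, x_{i+1} = (x_i − a_i)/2, with x_0 = x:
  x_0 = 1/7;  a_0 = 1;  x_1 = (x_0 − 1)/2 = -3/7
  x_1 = -3/7;  a_1 = 1;  x_2 = (x_1 − 1)/2 = -5/7
  x_2 = -5/7;  a_2 = 1;  x_3 = (x_2 − 1)/2 = -6/7
Digits: (1, 1, 1).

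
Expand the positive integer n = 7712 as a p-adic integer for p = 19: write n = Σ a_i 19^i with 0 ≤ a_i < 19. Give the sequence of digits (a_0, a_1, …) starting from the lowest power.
(a_0, a_1, …) = (17, 6, 2, 1)

Repeated division by 19 gives the digits low-to-high: 7712 = 17 + 6·19^1 + 2·19^2 + 1·19^3. Digit sequence: (17, 6, 2, 1).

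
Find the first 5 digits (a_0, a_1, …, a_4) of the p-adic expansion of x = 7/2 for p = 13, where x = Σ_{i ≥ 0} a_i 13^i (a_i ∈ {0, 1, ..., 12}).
(a_0, …, a_4) = (10, 6, 6, 6, 6)

v_13(7/2) = 0 (numerator and denominator both coprime to 13), so x ∈ ℤ_13^×. Compute digits iteratively via a_i = x_i mod 13, x_{i+1} = (x_i − a_i)/13, with x_0 = x:
  x_0 = 7/2;  a_0 = 10;  x_1 = (x_0 − 10)/13 = -1/2
  x_1 = -1/2;  a_1 = 6;  x_2 = (x_1 − 6)/13 = -1/2
  x_2 = -1/2;  a_2 = 6;  x_3 = (x_2 − 6)/13 = -1/2
  x_3 = -1/2;  a_3 = 6;  x_4 = (x_3 − 6)/13 = -1/2
  x_4 = -1/2;  a_4 = 6;  x_5 = (x_4 − 6)/13 = -1/2
Digits: (10, 6, 6, 6, 6).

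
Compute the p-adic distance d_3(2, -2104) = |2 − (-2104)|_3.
d_3(2, -2104) = 1/81

Step 1 — x − y = 2 − (-2104) = 2106. Step 2 — v_3(2106) = 4 (factor: 2106 = (3^4 · 26); the sign does not affect v_p). Step 3 — |x − y|_3 = 3^{-4} = 1/81.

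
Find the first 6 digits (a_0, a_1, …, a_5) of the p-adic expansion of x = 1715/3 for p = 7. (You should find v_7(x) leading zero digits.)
(a_0, …, a_5) = (0, 0, 0, 4, 2, 2)

v_7(1715/3) = 3, so a_0 = ... = a_2 = 0. Factor out: x = 7^3 · u with u = 5/3 a unit in ℤ_7. Expand u iteratively via a_{v+i} = u_i mod 7, u_{i+1} = (u_i − a_{v+i})/7:
  u_0 = 5/3;  a_3 = 4;  u_1 = (u_0 − 4)/7 = -1/3
  u_1 = -1/3;  a_4 = 2;  u_2 = (u_1 − 2)/7 = -1/3
  u_2 = -1/3;  a_5 = 2;  u_3 = (u_2 − 2)/7 = -1/3
Digits: (0, 0, 0, 4, 2, 2).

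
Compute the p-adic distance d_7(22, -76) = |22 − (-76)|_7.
d_7(22, -76) = 1/49

Step 1 — x − y = 22 − (-76) = 98. Step 2 — v_7(98) = 2 (factor: 98 = (7^2 · 2); the sign does not affect v_p). Step 3 — |x − y|_7 = 7^{-2} = 1/49.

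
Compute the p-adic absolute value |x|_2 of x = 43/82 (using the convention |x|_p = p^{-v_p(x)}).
|43/82|_2 = 2

Step 1 — compute v_2(x) by factoring powers of 2 out of the numerator and denominator: v_2(43/82) = -1. Step 2 — apply |x|_p = p^{-v_p(x)} = 2^{1} = 2.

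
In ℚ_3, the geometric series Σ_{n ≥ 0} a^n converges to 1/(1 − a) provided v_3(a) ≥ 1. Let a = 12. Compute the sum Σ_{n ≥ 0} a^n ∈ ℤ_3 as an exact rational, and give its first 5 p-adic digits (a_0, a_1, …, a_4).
Σ a^n = 1/(1 − a) = -1/11;  first 5 digits = (1, 1, 2, 0, 0)

v_3(a) = 1 ≥ 1, so the series converges in ℤ_3 to 1/(1 − a) = 1/(1 − 12) = -1/11. Expand this rational in ℤ_3: compute digits iteratively via d_i = x_i mod 3, x_{i+1} = (x_i − d_i)/3. The first 5 digits are (1, 1, 2, 0, 0).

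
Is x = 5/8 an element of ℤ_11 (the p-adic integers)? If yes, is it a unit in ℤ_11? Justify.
x ∈ ℤ_11^× (unit); v_11(x) = 0

ℤ_11 = {x ∈ ℚ_11 : v_11(x) ≥ 0} and ℤ_11^× = {x ∈ ℤ_11 : v_11(x) = 0}. Here v_11(5/8) = v_11(num) − v_11(den) = 0; compare against these criteria.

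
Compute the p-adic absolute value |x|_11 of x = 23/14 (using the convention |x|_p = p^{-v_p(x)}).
|23/14|_11 = 1

Step 1 — compute v_11(x) by factoring powers of 11 out of the numerator and denominator: v_11(23/14) = 0. Step 2 — apply |x|_p = p^{-v_p(x)} = 11^{0} = 1.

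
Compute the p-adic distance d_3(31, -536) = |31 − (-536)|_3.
d_3(31, -536) = 1/81

Step 1 — x − y = 31 − (-536) = 567. Step 2 — v_3(567) = 4 (factor: 567 = (3^4 · 7); the sign does not affect v_p). Step 3 — |x − y|_3 = 3^{-4} = 1/81.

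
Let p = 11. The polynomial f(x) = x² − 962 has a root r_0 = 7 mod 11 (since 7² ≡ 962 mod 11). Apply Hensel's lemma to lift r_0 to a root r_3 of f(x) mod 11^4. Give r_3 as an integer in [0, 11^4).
r_3 = 5837 (mod 14641)

Hensel's recurrence: r_{i+1} = r_i − f(r_i)·(f′(r_i))^{-1} mod 11^{i+2}, with f′(x) = 2x. Iterate:
  r_0 = 7 (mod 11)
  r_1 = 29 (mod 121)
  r_2 = 513 (mod 1331)
  r_3 = 5837 (mod 14641)
Final: r_3 = 5837, and one checks f(r_3) ≡ 0 mod 11^4.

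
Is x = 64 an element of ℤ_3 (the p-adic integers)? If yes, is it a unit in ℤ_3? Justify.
x ∈ ℤ_3^× (unit); v_3(x) = 0

ℤ_3 = {x ∈ ℚ_3 : v_3(x) ≥ 0} and ℤ_3^× = {x ∈ ℤ_3 : v_3(x) = 0}. Here v_3(64) = v_3(num) − v_3(den) = 0; compare against these criteria.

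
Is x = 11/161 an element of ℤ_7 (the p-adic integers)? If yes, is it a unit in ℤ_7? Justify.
x ∉ ℤ_7 (v_7(x) = -1 < 0)

ℤ_7 = {x ∈ ℚ_7 : v_7(x) ≥ 0} and ℤ_7^× = {x ∈ ℤ_7 : v_7(x) = 0}. Here v_7(11/161) = v_7(num) − v_7(den) = -1; compare against these criteria.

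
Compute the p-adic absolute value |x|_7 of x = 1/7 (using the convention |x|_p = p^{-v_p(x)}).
|1/7|_7 = 7

Step 1 — compute v_7(x) by factoring powers of 7 out of the numerator and denominator: v_7(1/7) = -1. Step 2 — apply |x|_p = p^{-v_p(x)} = 7^{1} = 7.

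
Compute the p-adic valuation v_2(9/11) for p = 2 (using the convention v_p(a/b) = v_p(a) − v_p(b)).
v_2(9/11) = 0

Factor powers of 2 from the numerator and denominator of the reduced fraction: 9 = 2^0 · 9 and 11 = 2^0 · 11. Apply v_p(a/b) = v_p(a) − v_p(b): v_2(9/11) = 0 − 0 = 0.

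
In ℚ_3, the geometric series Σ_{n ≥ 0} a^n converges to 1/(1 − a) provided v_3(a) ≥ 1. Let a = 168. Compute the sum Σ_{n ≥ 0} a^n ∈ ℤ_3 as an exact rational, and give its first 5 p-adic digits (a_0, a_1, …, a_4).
Σ a^n = 1/(1 − a) = -1/167;  first 5 digits = (1, 2, 1, 0, 0)

v_3(a) = 1 ≥ 1, so the series converges in ℤ_3 to 1/(1 − a) = 1/(1 − 168) = -1/167. Expand this rational in ℤ_3: compute digits iteratively via d_i = x_i mod 3, x_{i+1} = (x_i − d_i)/3. The first 5 digits are (1, 2, 1, 0, 0).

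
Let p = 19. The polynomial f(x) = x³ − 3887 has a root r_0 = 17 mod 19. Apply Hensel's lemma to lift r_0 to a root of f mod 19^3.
r_2 = 6249 (mod 6859)

Hensel: r_{i+1} = r_i − f(r_i)/f′(r_i) mod 19^{i+2}, where f′(x) = 3x². Iterate:
  r_0 = 17 (mod 19)
  r_1 = 112 (mod 361)
  r_2 = 6249 (mod 6859)
Final: r = 6249 with f(r) ≡ 0 mod 19^3.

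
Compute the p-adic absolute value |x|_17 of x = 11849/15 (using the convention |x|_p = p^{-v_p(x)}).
|11849/15|_17 = 1/289

Step 1 — compute v_17(x) by factoring powers of 17 out of the numerator and denominator: v_17(11849/15) = 2. Step 2 — apply |x|_p = p^{-v_p(x)} = 17^{-2} = 1/289.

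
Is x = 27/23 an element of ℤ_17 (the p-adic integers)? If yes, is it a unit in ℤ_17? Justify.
x ∈ ℤ_17^× (unit); v_17(x) = 0

ℤ_17 = {x ∈ ℚ_17 : v_17(x) ≥ 0} and ℤ_17^× = {x ∈ ℤ_17 : v_17(x) = 0}. Here v_17(27/23) = v_17(num) − v_17(den) = 0; compare against these criteria.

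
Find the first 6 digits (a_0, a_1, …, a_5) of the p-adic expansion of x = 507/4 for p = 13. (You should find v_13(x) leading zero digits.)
(a_0, …, a_5) = (0, 0, 4, 3, 3, 3)

v_13(507/4) = 2, so a_0 = ... = a_1 = 0. Factor out: x = 13^2 · u with u = 3/4 a unit in ℤ_13. Expand u iteratively via a_{v+i} = u_i mod 13, u_{i+1} = (u_i − a_{v+i})/13:
  u_0 = 3/4;  a_2 = 4;  u_1 = (u_0 − 4)/13 = -1/4
  u_1 = -1/4;  a_3 = 3;  u_2 = (u_1 − 3)/13 = -1/4
  u_2 = -1/4;  a_4 = 3;  u_3 = (u_2 − 3)/13 = -1/4
  u_3 = -1/4;  a_5 = 3;  u_4 = (u_3 − 3)/13 = -1/4
Digits: (0, 0, 4, 3, 3, 3).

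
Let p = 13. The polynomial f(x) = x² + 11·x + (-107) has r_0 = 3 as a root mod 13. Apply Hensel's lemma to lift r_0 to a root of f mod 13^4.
r_3 = 4878 (mod 28561)

Hensel: r_{i+1} = r_i − f(r_i)·(f′(r_i))^{-1} mod 13^{i+2}, f′(x) = 2x + 11. Iterate:
  r_0 = 3 (mod 13)
  r_1 = 146 (mod 169)
  r_2 = 484 (mod 2197)
  r_3 = 4878 (mod 28561)
Final: r = 4878 satisfies f(r) ≡ 0 mod 13^4.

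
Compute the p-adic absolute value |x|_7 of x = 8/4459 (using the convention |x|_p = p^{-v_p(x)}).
|8/4459|_7 = 343

Step 1 — compute v_7(x) by factoring powers of 7 out of the numerator and denominator: v_7(8/4459) = -3. Step 2 — apply |x|_p = p^{-v_p(x)} = 7^{3} = 343.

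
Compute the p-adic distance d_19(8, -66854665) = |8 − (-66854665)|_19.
d_19(8, -66854665) = 1/2476099

Step 1 — x − y = 8 − (-66854665) = 66854673. Step 2 — v_19(66854673) = 5 (factor: 66854673 = (19^5 · 27); the sign does not affect v_p). Step 3 — |x − y|_19 = 19^{-5} = 1/2476099.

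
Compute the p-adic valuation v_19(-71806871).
v_19(-71806871) = 5

v_19(n) is the largest exponent k such that 19^k divides n. Factor out: -71806871 = -19^5 · 29. (Sign doesn't affect v_p.) So v_19(-71806871) = 5.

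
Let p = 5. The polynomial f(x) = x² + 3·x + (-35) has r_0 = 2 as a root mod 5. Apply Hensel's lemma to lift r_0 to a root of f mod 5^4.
r_3 = 452 (mod 625)

Hensel: r_{i+1} = r_i − f(r_i)·(f′(r_i))^{-1} mod 5^{i+2}, f′(x) = 2x + 3. Iterate:
  r_0 = 2 (mod 5)
  r_1 = 2 (mod 25)
  r_2 = 77 (mod 125)
  r_3 = 452 (mod 625)
Final: r = 452 satisfies f(r) ≡ 0 mod 5^4.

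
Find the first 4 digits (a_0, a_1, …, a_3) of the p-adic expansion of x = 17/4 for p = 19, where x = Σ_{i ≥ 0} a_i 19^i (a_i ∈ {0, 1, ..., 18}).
(a_0, …, a_3) = (9, 14, 4, 14)

v_19(17/4) = 0 (numerator and denominator both coprime to 19), so x ∈ ℤ_19^×. Compute digits iteratively via a_i = x_i mod 19, x_{i+1} = (x_i − a_i)/19, with x_0 = x:
  x_0 = 17/4;  a_0 = 9;  x_1 = (x_0 − 9)/19 = -1/4
  x_1 = -1/4;  a_1 = 14;  x_2 = (x_1 − 14)/19 = -3/4
  x_2 = -3/4;  a_2 = 4;  x_3 = (x_2 − 4)/19 = -1/4
  x_3 = -1/4;  a_3 = 14;  x_4 = (x_3 − 14)/19 = -3/4
Digits: (9, 14, 4, 14).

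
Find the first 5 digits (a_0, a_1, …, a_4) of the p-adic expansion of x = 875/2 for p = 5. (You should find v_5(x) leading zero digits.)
(a_0, …, a_4) = (0, 0, 0, 1, 3)

v_5(875/2) = 3, so a_0 = ... = a_2 = 0. Factor out: x = 5^3 · u with u = 7/2 a unit in ℤ_5. Expand u iteratively via a_{v+i} = u_i mod 5, u_{i+1} = (u_i − a_{v+i})/5:
  u_0 = 7/2;  a_3 = 1;  u_1 = (u_0 − 1)/5 = 1/2
  u_1 = 1/2;  a_4 = 3;  u_2 = (u_1 − 3)/5 = -1/2
Digits: (0, 0, 0, 1, 3).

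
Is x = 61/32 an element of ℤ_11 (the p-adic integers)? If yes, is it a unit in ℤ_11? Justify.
x ∈ ℤ_11^× (unit); v_11(x) = 0

ℤ_11 = {x ∈ ℚ_11 : v_11(x) ≥ 0} and ℤ_11^× = {x ∈ ℤ_11 : v_11(x) = 0}. Here v_11(61/32) = v_11(num) − v_11(den) = 0; compare against these criteria.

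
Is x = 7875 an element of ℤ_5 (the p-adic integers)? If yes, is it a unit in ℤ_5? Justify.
x ∈ ℤ_5 but not a unit; v_5(x) = 3 > 0

ℤ_5 = {x ∈ ℚ_5 : v_5(x) ≥ 0} and ℤ_5^× = {x ∈ ℤ_5 : v_5(x) = 0}. Here v_5(7875) = v_5(num) − v_5(den) = 3; compare against these criteria.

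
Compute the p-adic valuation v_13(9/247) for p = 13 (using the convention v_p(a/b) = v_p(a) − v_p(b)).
v_13(9/247) = -1

Factor powers of 13 from the numerator and denominator of the reduced fraction: 9 = 13^0 · 9 and 247 = 13^1 · 19. Apply v_p(a/b) = v_p(a) − v_p(b): v_13(9/247) = 0 − 1 = -1.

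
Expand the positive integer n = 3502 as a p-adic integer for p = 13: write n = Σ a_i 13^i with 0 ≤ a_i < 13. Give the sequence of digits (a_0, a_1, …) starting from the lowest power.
(a_0, a_1, …) = (5, 9, 7, 1)

Repeated division by 13 gives the digits low-to-high: 3502 = 5 + 9·13^1 + 7·13^2 + 1·13^3. Digit sequence: (5, 9, 7, 1).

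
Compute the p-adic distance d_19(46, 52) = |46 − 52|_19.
d_19(46, 52) = 1

Step 1 — x − y = 46 − 52 = -6. Step 2 — v_19(-6) = 0 (factor: -6 = −(19^0 · 6); the sign does not affect v_p). Step 3 — |x − y|_19 = 19^{0} = 1.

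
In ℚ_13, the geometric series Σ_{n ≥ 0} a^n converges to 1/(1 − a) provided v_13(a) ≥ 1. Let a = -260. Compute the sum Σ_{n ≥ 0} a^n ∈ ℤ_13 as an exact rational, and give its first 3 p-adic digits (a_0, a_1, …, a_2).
Σ a^n = 1/(1 − a) = 1/261;  first 3 digits = (1, 6, 8)

v_13(a) = 1 ≥ 1, so the series converges in ℤ_13 to 1/(1 − a) = 1/(1 − (-260)) = 1/261. Expand this rational in ℤ_13: compute digits iteratively via d_i = x_i mod 13, x_{i+1} = (x_i − d_i)/13. The first 3 digits are (1, 6, 8).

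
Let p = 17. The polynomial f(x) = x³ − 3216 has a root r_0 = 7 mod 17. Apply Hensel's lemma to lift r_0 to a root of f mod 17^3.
r_2 = 925 (mod 4913)

Hensel: r_{i+1} = r_i − f(r_i)/f′(r_i) mod 17^{i+2}, where f′(x) = 3x². Iterate:
  r_0 = 7 (mod 17)
  r_1 = 58 (mod 289)
  r_2 = 925 (mod 4913)
Final: r = 925 with f(r) ≡ 0 mod 17^3.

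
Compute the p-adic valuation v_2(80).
v_2(80) = 4

v_2(n) is the largest exponent k such that 2^k divides n. Factor out: 80 = 2^4 · 5. (Sign doesn't affect v_p.) So v_2(80) = 4.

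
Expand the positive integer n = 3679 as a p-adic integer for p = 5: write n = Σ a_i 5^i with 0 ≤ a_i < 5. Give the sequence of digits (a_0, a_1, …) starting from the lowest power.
(a_0, a_1, …) = (4, 0, 2, 4, 0, 1)

Repeated division by 5 gives the digits low-to-high: 3679 = 4 + 2·5^2 + 4·5^3 + 1·5^5. Digit sequence: (4, 0, 2, 4, 0, 1).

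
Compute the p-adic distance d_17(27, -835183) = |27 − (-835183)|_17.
d_17(27, -835183) = 1/83521

Step 1 — x − y = 27 − (-835183) = 835210. Step 2 — v_17(835210) = 4 (factor: 835210 = (17^4 · 10); the sign does not affect v_p). Step 3 — |x − y|_17 = 17^{-4} = 1/83521.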